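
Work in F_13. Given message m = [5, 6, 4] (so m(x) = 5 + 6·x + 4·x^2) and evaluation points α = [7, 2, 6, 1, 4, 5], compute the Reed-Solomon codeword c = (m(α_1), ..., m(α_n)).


c = [9, 7, 3, 2, 2, 5]

Message polynomial: m(x) = 5 + 6·x + 4·x^2 (mod 13).
For each evaluation point α_i, compute m(α_i) mod 13:
  α_1 = 7: Horner steps 4 → 8 → 9, so m(7) = 9.
  α_2 = 2: Horner steps 4 → 1 → 7, so m(2) = 7.
  α_3 = 6: Horner steps 4 → 4 → 3, so m(6) = 3.
  α_4 = 1: Horner steps 4 → 10 → 2, so m(1) = 2.
  α_5 = 4: Horner steps 4 → 9 → 2, so m(4) = 2.
  α_6 = 5: Horner steps 4 → 0 → 5, so m(5) = 5.
Codeword c = [9, 7, 3, 2, 2, 5] ∈ F_13^6.


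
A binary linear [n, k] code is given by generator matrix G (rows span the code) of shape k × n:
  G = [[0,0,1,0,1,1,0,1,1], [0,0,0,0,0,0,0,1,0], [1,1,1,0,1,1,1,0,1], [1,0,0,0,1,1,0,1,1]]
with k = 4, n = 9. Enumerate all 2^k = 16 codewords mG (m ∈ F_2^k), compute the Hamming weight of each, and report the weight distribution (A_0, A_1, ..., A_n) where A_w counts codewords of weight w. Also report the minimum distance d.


Weight distribution: A_0 = 1, A_1 = 1, A_2 = 1, A_3 = 3, A_4 = 4, A_5 = 3, A_6 = 1, A_7 = 1, A_8 = 1. Minimum distance d = 1.

Enumerate all 2^4 = 16 messages m ∈ F_2^4.
For each, compute codeword c = mG in F_2^9, then tally its weight.
  m = 0000 → c = 000000000, weight = 0.
  m = 1000 → c = 001011011, weight = 5.
  m = 0100 → c = 000000010, weight = 1.
  m = 1100 → c = 001011001, weight = 4.
  m = 0010 → c = 111011101, weight = 7.
  m = 1010 → c = 110000110, weight = 4.
  m = 0110 → c = 111011111, weight = 8.
  m = 1110 → c = 110000100, weight = 3.
  m = 0001 → c = 100011011, weight = 5.
  m = 1001 → c = 101000000, weight = 2.
  m = 0101 → c = 100011001, weight = 4.
  m = 1101 → c = 101000010, weight = 3.
  m = 0011 → c = 011000110, weight = 4.
  m = 1011 → c = 010011101, weight = 5.
  m = 0111 → c = 011000100, weight = 3.
  m = 1111 → c = 010011111, weight = 6.
Tally weights:
  weight 0: 1 codewords.
  weight 1: 1 codewords.
  weight 2: 1 codewords.
  weight 3: 3 codewords.
  weight 4: 4 codewords.
  weight 5: 3 codewords.
  weight 6: 1 codewords.
  weight 7: 1 codewords.
  weight 8: 1 codewords.
Minimum distance d = smallest w > 0 with A_w > 0 = 1.
Sanity: Σ A_w = 16 = 2^4 = 16 ✓.


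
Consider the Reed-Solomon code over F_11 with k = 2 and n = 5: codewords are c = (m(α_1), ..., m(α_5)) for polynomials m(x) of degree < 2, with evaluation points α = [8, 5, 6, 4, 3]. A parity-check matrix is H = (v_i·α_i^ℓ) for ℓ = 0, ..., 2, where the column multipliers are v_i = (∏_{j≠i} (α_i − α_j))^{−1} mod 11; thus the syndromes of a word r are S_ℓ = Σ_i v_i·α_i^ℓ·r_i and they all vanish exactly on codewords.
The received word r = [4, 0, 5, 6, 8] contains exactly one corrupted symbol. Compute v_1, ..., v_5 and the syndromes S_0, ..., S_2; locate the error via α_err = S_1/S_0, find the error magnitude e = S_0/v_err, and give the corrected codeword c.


S = (5, 4, 1), error at position 5, error magnitude e = 7, c = [4, 0, 5, 6, 1].

Step 1: column multipliers v_i = (∏_{j≠i}(α_i − α_j))^{−1} mod 11.
  i = 1 (α = 8): (8−5)(8−6)(8−4)(8−3) = 3·2·4·5 = 120 ≡ 10, so v_1 = 10^{−1} = 10 (mod 11).
  i = 2 (α = 5): (5−8)(5−6)(5−4)(5−3) = (−3)·(−1)·1·2 = 6 ≡ 6, so v_2 = 6^{−1} = 2 (mod 11).
  i = 3 (α = 6): (6−8)(6−5)(6−4)(6−3) = (−2)·1·2·3 = −12 ≡ 10, so v_3 = 10^{−1} = 10 (mod 11).
  i = 4 (α = 4): (4−8)(4−5)(4−6)(4−3) = (−4)·(−1)·(−2)·1 = −8 ≡ 3, so v_4 = 3^{−1} = 4 (mod 11).
  i = 5 (α = 3): (3−8)(3−5)(3−6)(3−4) = (−5)·(−2)·(−3)·(−1) = 30 ≡ 8, so v_5 = 8^{−1} = 7 (mod 11).
  v = [10, 2, 10, 4, 7].
Step 2: syndromes of r = [4, 0, 5, 6, 8] (all sums mod 11).
  S_0 = Σ v_i r_i = 10·4 + 2·0 + 10·5 + 4·6 + 7·8 = 170 ≡ 5.
  S_1 = Σ v_i α_i r_i = 10·8·4 + 2·5·0 + 10·6·5 + 4·4·6 + 7·3·8 = 884 ≡ 4.
  α_i^2 mod 11 = [9, 3, 3, 5, 9].
  S_2 = Σ v_i α_i^2 r_i = 10·9·4 + 2·3·0 + 10·3·5 + 4·5·6 + 7·9·8 = 1134 ≡ 1.
  S = (5, 4, 1) ≠ 0, so r is not a codeword (an error is present).
Step 3: locate the error. For a single error e at position i, S_ℓ = v_i·e·α_i^ℓ, so α_err = S_1/S_0.
  S_0^{−1} = 5^{−1} = 9 (mod 11), so α_err = 4·9 = 36 ≡ 3 = α_5. Error position i = 5.
  Consistency check: S_2/S_1 = 1·3 = 3 ≡ 3 = α_err ✓ (single-error assumption holds).
Step 4: error magnitude e = S_0/v_5 = S_0·∏_{j≠5}(α_5 − α_j) = 5·8 = 40 ≡ 7 (mod 11).
Step 5: correct position 5: c_5 = r_5 − e = 8 − 7 ≡ 1 (mod 11). Hence c = [4, 0, 5, 6, 1].
  Check: interpolating c through the α_i gives m(x) = 8 + 5·x (degree < 2) with m(α_i) = c_i for every i, so c is indeed a codeword.


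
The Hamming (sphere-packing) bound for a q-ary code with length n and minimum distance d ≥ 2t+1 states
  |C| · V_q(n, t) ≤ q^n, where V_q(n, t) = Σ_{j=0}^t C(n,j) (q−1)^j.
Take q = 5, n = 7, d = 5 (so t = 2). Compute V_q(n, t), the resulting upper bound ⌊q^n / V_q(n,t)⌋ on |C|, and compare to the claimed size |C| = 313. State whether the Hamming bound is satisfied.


V_q(n, t) = 365, q^n = 78125, Hamming bound = 214, |C| = 313 > bound (violated).

Step 1: Compute V_q(n, t) = Σ_{j=0}^2 C(n, j) (q−1)^j.
  j = 0: C(7,0)·(4)^0 = 1·1 = 1.
  j = 1: C(7,1)·(4)^1 = 7·4 = 28.
  j = 2: C(7,2)·(4)^2 = 21·16 = 336.
  V_q(n, t) = 1 + 28 + 336 = 365.
Step 2: q^n = 5^7 = 78125.
Step 3: Hamming bound ⌊q^n / V_q(n,t)⌋ = ⌊78125/365⌋ = 214.
Step 4: Compare |C| = 313 to 214: violated.
The claimed |C| lies above the Hamming bound, so no 5-ary code of length 7 with d ≥ 5 can have 313 codewords.


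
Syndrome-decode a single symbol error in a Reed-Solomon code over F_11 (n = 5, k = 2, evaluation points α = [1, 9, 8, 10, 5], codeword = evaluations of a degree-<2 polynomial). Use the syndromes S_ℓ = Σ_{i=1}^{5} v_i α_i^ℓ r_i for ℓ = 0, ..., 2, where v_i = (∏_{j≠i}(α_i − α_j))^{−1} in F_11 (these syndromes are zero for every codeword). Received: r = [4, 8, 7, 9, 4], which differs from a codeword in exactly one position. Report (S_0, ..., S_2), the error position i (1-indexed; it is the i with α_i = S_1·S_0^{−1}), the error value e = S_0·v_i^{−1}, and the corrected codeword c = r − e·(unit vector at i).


S = (5, 5, 5), error at position 1, error magnitude e = 4, c = [0, 8, 7, 9, 4].

Step 1: column multipliers v_i = (∏_{j≠i}(α_i − α_j))^{−1} mod 11.
  i = 1 (α = 1): (1−9)(1−8)(1−10)(1−5) = (−8)·(−7)·(−9)·(−4) = 2016 ≡ 3, so v_1 = 3^{−1} = 4 (mod 11).
  i = 2 (α = 9): (9−1)(9−8)(9−10)(9−5) = 8·1·(−1)·4 = −32 ≡ 1, so v_2 = 1^{−1} = 1 (mod 11).
  i = 3 (α = 8): (8−1)(8−9)(8−10)(8−5) = 7·(−1)·(−2)·3 = 42 ≡ 9, so v_3 = 9^{−1} = 5 (mod 11).
  i = 4 (α = 10): (10−1)(10−9)(10−8)(10−5) = 9·1·2·5 = 90 ≡ 2, so v_4 = 2^{−1} = 6 (mod 11).
  i = 5 (α = 5): (5−1)(5−9)(5−8)(5−10) = 4·(−4)·(−3)·(−5) = −240 ≡ 2, so v_5 = 2^{−1} = 6 (mod 11).
  v = [4, 1, 5, 6, 6].
Step 2: syndromes of r = [4, 8, 7, 9, 4] (all sums mod 11).
  S_0 = Σ v_i r_i = 4·4 + 1·8 + 5·7 + 6·9 + 6·4 = 137 ≡ 5.
  S_1 = Σ v_i α_i r_i = 4·1·4 + 1·9·8 + 5·8·7 + 6·10·9 + 6·5·4 = 1028 ≡ 5.
  α_i^2 mod 11 = [1, 4, 9, 1, 3].
  S_2 = Σ v_i α_i^2 r_i = 4·1·4 + 1·4·8 + 5·9·7 + 6·1·9 + 6·3·4 = 489 ≡ 5.
  S = (5, 5, 5) ≠ 0, so r is not a codeword (an error is present).
Step 3: locate the error. For a single error e at position i, S_ℓ = v_i·e·α_i^ℓ, so α_err = S_1/S_0.
  S_0^{−1} = 5^{−1} = 9 (mod 11), so α_err = 5·9 = 45 ≡ 1 = α_1. Error position i = 1.
  Consistency check: S_2/S_1 = 5·9 = 45 ≡ 1 = α_err ✓ (single-error assumption holds).
Step 4: error magnitude e = S_0/v_1 = S_0·∏_{j≠1}(α_1 − α_j) = 5·3 = 15 ≡ 4 (mod 11).
Step 5: correct position 1: c_1 = r_1 − e = 4 − 4 ≡ 0 (mod 11). Hence c = [0, 8, 7, 9, 4].
  Check: interpolating c through the α_i gives m(x) = 10 + 1·x (degree < 2) with m(α_i) = c_i for every i, so c is indeed a codeword.


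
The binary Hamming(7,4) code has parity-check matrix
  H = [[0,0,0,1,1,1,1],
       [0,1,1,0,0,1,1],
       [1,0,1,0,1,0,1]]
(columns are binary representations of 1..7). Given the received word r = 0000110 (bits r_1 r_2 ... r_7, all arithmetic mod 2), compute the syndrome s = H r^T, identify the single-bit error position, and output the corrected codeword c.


s = (0, 1, 1)^T, error position = 3, corrected codeword c = 0010110

Compute s = H r^T mod 2 one row at a time:
  s_1 = 0 + 1 + 1 + 0 = 2 ≡ 0 (mod 2).
  s_2 = 0 + 0 + 1 + 0 = 1 ≡ 1 (mod 2).
  s_3 = 0 + 0 + 1 + 0 = 1 ≡ 1 (mod 2).
s = (0, 1, 1)^T — this equals column 3 of H (binary 011), so error is at position 3.
Correct: flip bit 3 of r = 0000110 to get c = 0010110.


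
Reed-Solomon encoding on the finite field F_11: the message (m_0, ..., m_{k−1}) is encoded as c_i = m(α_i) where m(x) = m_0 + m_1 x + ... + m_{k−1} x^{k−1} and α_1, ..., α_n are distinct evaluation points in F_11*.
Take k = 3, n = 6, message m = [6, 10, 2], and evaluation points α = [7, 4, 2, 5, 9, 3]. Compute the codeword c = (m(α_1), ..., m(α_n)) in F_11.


c = [9, 1, 1, 7, 5, 10]

Message polynomial: m(x) = 6 + 10·x + 2·x^2 (mod 11).
For each evaluation point α_i, compute m(α_i) mod 11:
  α_1 = 7: Horner steps 2 → 2 → 9, so m(7) = 9.
  α_2 = 4: Horner steps 2 → 7 → 1, so m(4) = 1.
  α_3 = 2: Horner steps 2 → 3 → 1, so m(2) = 1.
  α_4 = 5: Horner steps 2 → 9 → 7, so m(5) = 7.
  α_5 = 9: Horner steps 2 → 6 → 5, so m(9) = 5.
  α_6 = 3: Horner steps 2 → 5 → 10, so m(3) = 10.
Codeword c = [9, 1, 1, 7, 5, 10] ∈ F_11^6.


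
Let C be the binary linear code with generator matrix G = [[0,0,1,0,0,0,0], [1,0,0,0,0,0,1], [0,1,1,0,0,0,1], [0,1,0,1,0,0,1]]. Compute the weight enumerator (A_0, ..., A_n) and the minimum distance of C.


Weight distribution: A_0 = 1, A_1 = 2, A_2 = 4, A_3 = 6, A_4 = 3. Minimum distance d = 1.

Enumerate all 2^4 = 16 messages m ∈ F_2^4.
For each, compute codeword c = mG in F_2^7, then tally its weight.
  m = 0000 → c = 0000000, weight = 0.
  m = 1000 → c = 0010000, weight = 1.
  m = 0100 → c = 1000001, weight = 2.
  m = 1100 → c = 1010001, weight = 3.
  m = 0010 → c = 0110001, weight = 3.
  m = 1010 → c = 0100001, weight = 2.
  m = 0110 → c = 1110000, weight = 3.
  m = 1110 → c = 1100000, weight = 2.
  m = 0001 → c = 0101001, weight = 3.
  m = 1001 → c = 0111001, weight = 4.
  m = 0101 → c = 1101000, weight = 3.
  m = 1101 → c = 1111000, weight = 4.
  m = 0011 → c = 0011000, weight = 2.
  m = 1011 → c = 0001000, weight = 1.
  m = 0111 → c = 1011001, weight = 4.
  m = 1111 → c = 1001001, weight = 3.
Tally weights:
  weight 0: 1 codewords.
  weight 1: 2 codewords.
  weight 2: 4 codewords.
  weight 3: 6 codewords.
  weight 4: 3 codewords.
Minimum distance d = smallest w > 0 with A_w > 0 = 1.
Sanity: Σ A_w = 16 = 2^4 = 16 ✓.


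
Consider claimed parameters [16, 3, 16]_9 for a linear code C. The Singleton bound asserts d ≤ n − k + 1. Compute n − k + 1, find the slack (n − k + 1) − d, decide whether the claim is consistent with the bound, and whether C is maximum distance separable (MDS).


Singleton RHS = n − k + 1 = 14, slack = -2, bound violated (no such code; not MDS).

Singleton bound: d ≤ n − k + 1.
Here n = 16, k = 3, so n − k + 1 = 14.
Given d = 16, check d ≤ 14: NO.
Slack = (n − k + 1) − d = -2.
The slack is negative: d = 16 exceeds n − k + 1 = 14 by 2, so the Singleton bound is violated and no linear [16, 3, 16]_9 code can exist. In particular it is not MDS (MDS requires d = n − k + 1 exactly).
Description: the claimed parameters are [16, 3, 16]_9; such a code would be impossible (violates the Singleton bound).


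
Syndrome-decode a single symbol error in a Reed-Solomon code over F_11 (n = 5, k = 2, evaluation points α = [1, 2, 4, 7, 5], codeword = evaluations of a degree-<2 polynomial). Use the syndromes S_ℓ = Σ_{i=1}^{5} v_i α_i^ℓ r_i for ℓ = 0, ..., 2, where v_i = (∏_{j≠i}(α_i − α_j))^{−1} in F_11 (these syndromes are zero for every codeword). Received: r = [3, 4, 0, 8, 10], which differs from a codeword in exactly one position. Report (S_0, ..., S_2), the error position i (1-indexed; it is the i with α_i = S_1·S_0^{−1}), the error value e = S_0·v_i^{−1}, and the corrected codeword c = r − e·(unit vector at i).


S = (8, 5, 10), error at position 2, error magnitude e = 2, c = [3, 2, 0, 8, 10].

Step 1: column multipliers v_i = (∏_{j≠i}(α_i − α_j))^{−1} mod 11.
  i = 1 (α = 1): (1−2)(1−4)(1−7)(1−5) = (−1)·(−3)·(−6)·(−4) = 72 ≡ 6, so v_1 = 6^{−1} = 2 (mod 11).
  i = 2 (α = 2): (2−1)(2−4)(2−7)(2−5) = 1·(−2)·(−5)·(−3) = −30 ≡ 3, so v_2 = 3^{−1} = 4 (mod 11).
  i = 3 (α = 4): (4−1)(4−2)(4−7)(4−5) = 3·2·(−3)·(−1) = 18 ≡ 7, so v_3 = 7^{−1} = 8 (mod 11).
  i = 4 (α = 7): (7−1)(7−2)(7−4)(7−5) = 6·5·3·2 = 180 ≡ 4, so v_4 = 4^{−1} = 3 (mod 11).
  i = 5 (α = 5): (5−1)(5−2)(5−4)(5−7) = 4·3·1·(−2) = −24 ≡ 9, so v_5 = 9^{−1} = 5 (mod 11).
  v = [2, 4, 8, 3, 5].
Step 2: syndromes of r = [3, 4, 0, 8, 10] (all sums mod 11).
  S_0 = Σ v_i r_i = 2·3 + 4·4 + 8·0 + 3·8 + 5·10 = 96 ≡ 8.
  S_1 = Σ v_i α_i r_i = 2·1·3 + 4·2·4 + 8·4·0 + 3·7·8 + 5·5·10 = 456 ≡ 5.
  α_i^2 mod 11 = [1, 4, 5, 5, 3].
  S_2 = Σ v_i α_i^2 r_i = 2·1·3 + 4·4·4 + 8·5·0 + 3·5·8 + 5·3·10 = 340 ≡ 10.
  S = (8, 5, 10) ≠ 0, so r is not a codeword (an error is present).
Step 3: locate the error. For a single error e at position i, S_ℓ = v_i·e·α_i^ℓ, so α_err = S_1/S_0.
  S_0^{−1} = 8^{−1} = 7 (mod 11), so α_err = 5·7 = 35 ≡ 2 = α_2. Error position i = 2.
  Consistency check: S_2/S_1 = 10·9 = 90 ≡ 2 = α_err ✓ (single-error assumption holds).
Step 4: error magnitude e = S_0/v_2 = S_0·∏_{j≠2}(α_2 − α_j) = 8·3 = 24 ≡ 2 (mod 11).
Step 5: correct position 2: c_2 = r_2 − e = 4 − 2 ≡ 2 (mod 11). Hence c = [3, 2, 0, 8, 10].
  Check: interpolating c through the α_i gives m(x) = 4 + 10·x (degree < 2) with m(α_i) = c_i for every i, so c is indeed a codeword.


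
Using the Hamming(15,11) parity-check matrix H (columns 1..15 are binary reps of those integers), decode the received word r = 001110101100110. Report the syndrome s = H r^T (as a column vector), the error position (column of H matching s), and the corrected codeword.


s = (0, 1, 0, 1)^T, error position = 5, corrected codeword c = 001100101100110

Compute s = H r^T mod 2 one row at a time:
  s_1 = 0 + 1 + 1 + 0 + 0 + 1 + 1 + 0 = 4 ≡ 0 (mod 2).
  s_2 = 1 + 1 + 0 + 1 + 0 + 1 + 1 + 0 = 5 ≡ 1 (mod 2).
  s_3 = 0 + 1 + 0 + 1 + 1 + 0 + 1 + 0 = 4 ≡ 0 (mod 2).
  s_4 = 0 + 1 + 1 + 1 + 1 + 0 + 1 + 0 = 5 ≡ 1 (mod 2).
s = (0, 1, 0, 1)^T — this equals column 5 of H (binary 0101), so error is at position 5.
Correct: flip bit 5 of r = 001110101100110 to get c = 001100101100110.


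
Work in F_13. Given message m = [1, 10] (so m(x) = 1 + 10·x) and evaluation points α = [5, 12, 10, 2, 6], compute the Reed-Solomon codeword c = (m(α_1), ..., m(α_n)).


c = [12, 4, 10, 8, 9]

Message polynomial: m(x) = 1 + 10·x (mod 13).
For each evaluation point α_i, compute m(α_i) mod 13:
  α_1 = 5: Horner steps 10 → 12, so m(5) = 12.
  α_2 = 12: Horner steps 10 → 4, so m(12) = 4.
  α_3 = 10: Horner steps 10 → 10, so m(10) = 10.
  α_4 = 2: Horner steps 10 → 8, so m(2) = 8.
  α_5 = 6: Horner steps 10 → 9, so m(6) = 9.
Codeword c = [12, 4, 10, 8, 9] ∈ F_13^5.


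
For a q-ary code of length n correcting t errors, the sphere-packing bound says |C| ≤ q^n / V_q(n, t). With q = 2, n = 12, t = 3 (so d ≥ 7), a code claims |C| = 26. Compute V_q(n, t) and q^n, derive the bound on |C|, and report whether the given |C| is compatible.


V_q(n, t) = 299, q^n = 4096, Hamming bound = 13, |C| = 26 > bound (violated).

Step 1: Compute V_q(n, t) = Σ_{j=0}^3 C(n, j) (q−1)^j.
  j = 0: C(12,0)·(1)^0 = 1·1 = 1.
  j = 1: C(12,1)·(1)^1 = 12·1 = 12.
  j = 2: C(12,2)·(1)^2 = 66·1 = 66.
  j = 3: C(12,3)·(1)^3 = 220·1 = 220.
  V_q(n, t) = 1 + 12 + 66 + 220 = 299.
Step 2: q^n = 2^12 = 4096.
Step 3: Hamming bound ⌊q^n / V_q(n,t)⌋ = ⌊4096/299⌋ = 13.
Step 4: Compare |C| = 26 to 13: violated.
The claimed |C| lies above the Hamming bound, so no 2-ary code of length 12 with d ≥ 7 can have 26 codewords.


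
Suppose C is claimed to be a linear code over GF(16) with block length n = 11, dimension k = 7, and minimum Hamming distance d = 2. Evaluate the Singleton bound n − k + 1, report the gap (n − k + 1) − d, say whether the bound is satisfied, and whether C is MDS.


Singleton RHS = n − k + 1 = 5, slack = 3, bound satisfied, not MDS.

Singleton bound: d ≤ n − k + 1.
Here n = 11, k = 7, so n − k + 1 = 5.
Given d = 2, check d ≤ 5: YES.
Slack = (n − k + 1) − d = 3.
The code is NOT MDS (slack = 3 > 0).
Description: the claimed parameters are [11, 7, 2]_16; such a code would be non-MDS.


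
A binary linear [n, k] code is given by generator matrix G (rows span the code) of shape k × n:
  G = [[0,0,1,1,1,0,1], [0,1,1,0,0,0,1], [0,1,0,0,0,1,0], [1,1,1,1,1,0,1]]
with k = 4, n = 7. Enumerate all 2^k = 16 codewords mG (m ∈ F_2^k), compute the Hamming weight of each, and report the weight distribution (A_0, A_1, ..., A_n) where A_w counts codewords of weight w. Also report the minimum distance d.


Weight distribution: A_0 = 1, A_2 = 3, A_3 = 6, A_4 = 1, A_5 = 2, A_6 = 3. Minimum distance d = 2.

Enumerate all 2^4 = 16 messages m ∈ F_2^4.
For each, compute codeword c = mG in F_2^7, then tally its weight.
  m = 0000 → c = 0000000, weight = 0.
  m = 1000 → c = 0011101, weight = 4.
  m = 0100 → c = 0110001, weight = 3.
  m = 1100 → c = 0101100, weight = 3.
  m = 0010 → c = 0100010, weight = 2.
  m = 1010 → c = 0111111, weight = 6.
  m = 0110 → c = 0010011, weight = 3.
  m = 1110 → c = 0001110, weight = 3.
  m = 0001 → c = 1111101, weight = 6.
  m = 1001 → c = 1100000, weight = 2.
  m = 0101 → c = 1001100, weight = 3.
  m = 1101 → c = 1010001, weight = 3.
  m = 0011 → c = 1011111, weight = 6.
  m = 1011 → c = 1000010, weight = 2.
  m = 0111 → c = 1101110, weight = 5.
  m = 1111 → c = 1110011, weight = 5.
Tally weights:
  weight 0: 1 codewords.
  weight 2: 3 codewords.
  weight 3: 6 codewords.
  weight 4: 1 codewords.
  weight 5: 2 codewords.
  weight 6: 3 codewords.
Minimum distance d = smallest w > 0 with A_w > 0 = 2.
Sanity: Σ A_w = 16 = 2^4 = 16 ✓.


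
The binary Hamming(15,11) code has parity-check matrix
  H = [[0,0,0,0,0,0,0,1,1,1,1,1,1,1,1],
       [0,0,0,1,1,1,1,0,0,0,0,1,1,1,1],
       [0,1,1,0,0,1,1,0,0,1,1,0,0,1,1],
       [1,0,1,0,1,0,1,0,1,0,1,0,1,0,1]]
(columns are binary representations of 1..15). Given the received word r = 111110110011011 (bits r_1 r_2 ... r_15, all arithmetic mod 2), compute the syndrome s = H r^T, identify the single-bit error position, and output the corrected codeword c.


s = (1, 0, 0, 0)^T, error position = 8, corrected codeword c = 111110100011011

Compute s = H r^T mod 2 one row at a time:
  s_1 = 1 + 0 + 0 + 1 + 1 + 0 + 1 + 1 = 5 ≡ 1 (mod 2).
  s_2 = 1 + 1 + 0 + 1 + 1 + 0 + 1 + 1 = 6 ≡ 0 (mod 2).
  s_3 = 1 + 1 + 0 + 1 + 0 + 1 + 1 + 1 = 6 ≡ 0 (mod 2).
  s_4 = 1 + 1 + 1 + 1 + 0 + 1 + 0 + 1 = 6 ≡ 0 (mod 2).
s = (1, 0, 0, 0)^T — this equals column 8 of H (binary 1000), so error is at position 8.
Correct: flip bit 8 of r = 111110110011011 to get c = 111110100011011.


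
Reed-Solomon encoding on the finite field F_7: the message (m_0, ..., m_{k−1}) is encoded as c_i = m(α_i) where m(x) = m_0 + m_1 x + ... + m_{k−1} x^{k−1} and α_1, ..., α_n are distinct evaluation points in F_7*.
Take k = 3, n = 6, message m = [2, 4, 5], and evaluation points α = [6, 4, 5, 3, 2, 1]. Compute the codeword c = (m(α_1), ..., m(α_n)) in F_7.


c = [3, 0, 0, 3, 2, 4]

Message polynomial: m(x) = 2 + 4·x + 5·x^2 (mod 7).
For each evaluation point α_i, compute m(α_i) mod 7:
  α_1 = 6: Horner steps 5 → 6 → 3, so m(6) = 3.
  α_2 = 4: Horner steps 5 → 3 → 0, so m(4) = 0.
  α_3 = 5: Horner steps 5 → 1 → 0, so m(5) = 0.
  α_4 = 3: Horner steps 5 → 5 → 3, so m(3) = 3.
  α_5 = 2: Horner steps 5 → 0 → 2, so m(2) = 2.
  α_6 = 1: Horner steps 5 → 2 → 4, so m(1) = 4.
Codeword c = [3, 0, 0, 3, 2, 4] ∈ F_7^6.


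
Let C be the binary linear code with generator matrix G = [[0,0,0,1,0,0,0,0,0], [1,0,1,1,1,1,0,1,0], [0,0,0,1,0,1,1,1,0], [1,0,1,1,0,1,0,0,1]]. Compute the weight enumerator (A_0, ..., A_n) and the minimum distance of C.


Weight distribution: A_0 = 1, A_1 = 1, A_3 = 2, A_4 = 5, A_5 = 5, A_6 = 2. Minimum distance d = 1.

Enumerate all 2^4 = 16 messages m ∈ F_2^4.
For each, compute codeword c = mG in F_2^9, then tally its weight.
  m = 0000 → c = 000000000, weight = 0.
  m = 1000 → c = 000100000, weight = 1.
  m = 0100 → c = 101111010, weight = 6.
  m = 1100 → c = 101011010, weight = 5.
  m = 0010 → c = 000101110, weight = 4.
  m = 1010 → c = 000001110, weight = 3.
  m = 0110 → c = 101010100, weight = 4.
  m = 1110 → c = 101110100, weight = 5.
  m = 0001 → c = 101101001, weight = 5.
  m = 1001 → c = 101001001, weight = 4.
  m = 0101 → c = 000010011, weight = 3.
  m = 1101 → c = 000110011, weight = 4.
  m = 0011 → c = 101000111, weight = 5.
  m = 1011 → c = 101100111, weight = 6.
  m = 0111 → c = 000111101, weight = 5.
  m = 1111 → c = 000011101, weight = 4.
Tally weights:
  weight 0: 1 codewords.
  weight 1: 1 codewords.
  weight 3: 2 codewords.
  weight 4: 5 codewords.
  weight 5: 5 codewords.
  weight 6: 2 codewords.
Minimum distance d = smallest w > 0 with A_w > 0 = 1.
Sanity: Σ A_w = 16 = 2^4 = 16 ✓.


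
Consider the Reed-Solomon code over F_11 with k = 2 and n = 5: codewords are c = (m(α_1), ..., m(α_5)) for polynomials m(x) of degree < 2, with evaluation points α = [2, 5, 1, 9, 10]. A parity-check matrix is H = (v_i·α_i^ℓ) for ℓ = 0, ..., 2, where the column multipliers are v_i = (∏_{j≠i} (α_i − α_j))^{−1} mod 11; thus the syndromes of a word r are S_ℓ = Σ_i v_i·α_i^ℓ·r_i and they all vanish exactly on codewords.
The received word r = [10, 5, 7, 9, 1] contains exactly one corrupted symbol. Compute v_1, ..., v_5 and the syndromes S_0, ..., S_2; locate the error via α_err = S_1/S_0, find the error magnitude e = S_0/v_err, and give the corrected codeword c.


S = (7, 2, 10), error at position 2, error magnitude e = 8, c = [10, 8, 7, 9, 1].

Step 1: column multipliers v_i = (∏_{j≠i}(α_i − α_j))^{−1} mod 11.
  i = 1 (α = 2): (2−5)(2−1)(2−9)(2−10) = (−3)·1·(−7)·(−8) = −168 ≡ 8, so v_1 = 8^{−1} = 7 (mod 11).
  i = 2 (α = 5): (5−2)(5−1)(5−9)(5−10) = 3·4·(−4)·(−5) = 240 ≡ 9, so v_2 = 9^{−1} = 5 (mod 11).
  i = 3 (α = 1): (1−2)(1−5)(1−9)(1−10) = (−1)·(−4)·(−8)·(−9) = 288 ≡ 2, so v_3 = 2^{−1} = 6 (mod 11).
  i = 4 (α = 9): (9−2)(9−5)(9−1)(9−10) = 7·4·8·(−1) = −224 ≡ 7, so v_4 = 7^{−1} = 8 (mod 11).
  i = 5 (α = 10): (10−2)(10−5)(10−1)(10−9) = 8·5·9·1 = 360 ≡ 8, so v_5 = 8^{−1} = 7 (mod 11).
  v = [7, 5, 6, 8, 7].
Step 2: syndromes of r = [10, 5, 7, 9, 1] (all sums mod 11).
  S_0 = Σ v_i r_i = 7·10 + 5·5 + 6·7 + 8·9 + 7·1 = 216 ≡ 7.
  S_1 = Σ v_i α_i r_i = 7·2·10 + 5·5·5 + 6·1·7 + 8·9·9 + 7·10·1 = 1025 ≡ 2.
  α_i^2 mod 11 = [4, 3, 1, 4, 1].
  S_2 = Σ v_i α_i^2 r_i = 7·4·10 + 5·3·5 + 6·1·7 + 8·4·9 + 7·1·1 = 692 ≡ 10.
  S = (7, 2, 10) ≠ 0, so r is not a codeword (an error is present).
Step 3: locate the error. For a single error e at position i, S_ℓ = v_i·e·α_i^ℓ, so α_err = S_1/S_0.
  S_0^{−1} = 7^{−1} = 8 (mod 11), so α_err = 2·8 = 16 ≡ 5 = α_2. Error position i = 2.
  Consistency check: S_2/S_1 = 10·6 = 60 ≡ 5 = α_err ✓ (single-error assumption holds).
Step 4: error magnitude e = S_0/v_2 = S_0·∏_{j≠2}(α_2 − α_j) = 7·9 = 63 ≡ 8 (mod 11).
Step 5: correct position 2: c_2 = r_2 − e = 5 − 8 ≡ 8 (mod 11). Hence c = [10, 8, 7, 9, 1].
  Check: interpolating c through the α_i gives m(x) = 4 + 3·x (degree < 2) with m(α_i) = c_i for every i, so c is indeed a codeword.


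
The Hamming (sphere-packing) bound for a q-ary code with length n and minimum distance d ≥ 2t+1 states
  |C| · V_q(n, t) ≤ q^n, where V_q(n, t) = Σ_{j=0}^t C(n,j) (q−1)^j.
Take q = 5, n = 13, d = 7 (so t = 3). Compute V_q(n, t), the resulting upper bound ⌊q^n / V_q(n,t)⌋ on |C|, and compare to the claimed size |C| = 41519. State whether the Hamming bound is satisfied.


V_q(n, t) = 19605, q^n = 1220703125, Hamming bound = 62264, |C| = 41519 ≤ bound (satisfied).

Step 1: Compute V_q(n, t) = Σ_{j=0}^3 C(n, j) (q−1)^j.
  j = 0: C(13,0)·(4)^0 = 1·1 = 1.
  j = 1: C(13,1)·(4)^1 = 13·4 = 52.
  j = 2: C(13,2)·(4)^2 = 78·16 = 1248.
  j = 3: C(13,3)·(4)^3 = 286·64 = 18304.
  V_q(n, t) = 1 + 52 + 1248 + 18304 = 19605.
Step 2: q^n = 5^13 = 1220703125.
Step 3: Hamming bound ⌊q^n / V_q(n,t)⌋ = ⌊1220703125/19605⌋ = 62264.
Step 4: Compare |C| = 41519 to 62264: satisfied.
The claimed |C| lies below the Hamming bound.


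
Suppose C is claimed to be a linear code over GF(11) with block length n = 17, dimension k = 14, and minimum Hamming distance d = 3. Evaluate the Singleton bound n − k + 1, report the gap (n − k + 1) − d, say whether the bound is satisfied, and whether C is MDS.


Singleton RHS = n − k + 1 = 4, slack = 1, bound satisfied, not MDS.

Singleton bound: d ≤ n − k + 1.
Here n = 17, k = 14, so n − k + 1 = 4.
Given d = 3, check d ≤ 4: YES.
Slack = (n − k + 1) − d = 1.
The code is NOT MDS (slack = 1 > 0).
Description: the claimed parameters are [17, 14, 3]_11; such a code would be non-MDS.


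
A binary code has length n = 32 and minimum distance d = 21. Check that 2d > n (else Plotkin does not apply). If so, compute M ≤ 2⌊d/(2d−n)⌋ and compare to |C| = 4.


Plotkin bound M ≤ 4; given |C| = 4 ≤ bound (satisfied).

Check applicability: 2d = 42, n = 32.
2d − n = 10 > 0, so Plotkin applies.
Compute d/(2d−n) = 21/10 ≈ 2.1000.
⌊d/(2d−n)⌋ = 2.
Plotkin bound: M ≤ 2·2 = 4.
Given |C| = 4, check: satisfied.
This |C| is at the Plotkin bound.


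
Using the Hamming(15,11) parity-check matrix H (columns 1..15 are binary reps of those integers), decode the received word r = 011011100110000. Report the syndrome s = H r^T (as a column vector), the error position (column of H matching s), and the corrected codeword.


s = (0, 1, 0, 0)^T, error position = 4, corrected codeword c = 011111100110000

Compute s = H r^T mod 2 one row at a time:
  s_1 = 0 + 0 + 1 + 1 + 0 + 0 + 0 + 0 = 2 ≡ 0 (mod 2).
  s_2 = 0 + 1 + 1 + 1 + 0 + 0 + 0 + 0 = 3 ≡ 1 (mod 2).
  s_3 = 1 + 1 + 1 + 1 + 1 + 1 + 0 + 0 = 6 ≡ 0 (mod 2).
  s_4 = 0 + 1 + 1 + 1 + 0 + 1 + 0 + 0 = 4 ≡ 0 (mod 2).
s = (0, 1, 0, 0)^T — this equals column 4 of H (binary 0100), so error is at position 4.
Correct: flip bit 4 of r = 011011100110000 to get c = 011111100110000.


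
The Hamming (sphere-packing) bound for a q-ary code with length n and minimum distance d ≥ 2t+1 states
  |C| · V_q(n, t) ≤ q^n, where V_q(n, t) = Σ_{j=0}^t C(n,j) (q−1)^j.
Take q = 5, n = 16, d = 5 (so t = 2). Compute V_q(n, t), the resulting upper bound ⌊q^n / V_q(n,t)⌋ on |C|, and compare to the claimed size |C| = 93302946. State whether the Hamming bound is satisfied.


V_q(n, t) = 1985, q^n = 152587890625, Hamming bound = 76870473, |C| = 93302946 > bound (violated).

Step 1: Compute V_q(n, t) = Σ_{j=0}^2 C(n, j) (q−1)^j.
  j = 0: C(16,0)·(4)^0 = 1·1 = 1.
  j = 1: C(16,1)·(4)^1 = 16·4 = 64.
  j = 2: C(16,2)·(4)^2 = 120·16 = 1920.
  V_q(n, t) = 1 + 64 + 1920 = 1985.
Step 2: q^n = 5^16 = 152587890625.
Step 3: Hamming bound ⌊q^n / V_q(n,t)⌋ = ⌊152587890625/1985⌋ = 76870473.
Step 4: Compare |C| = 93302946 to 76870473: violated.
The claimed |C| lies above the Hamming bound, so no 5-ary code of length 16 with d ≥ 5 can have 93302946 codewords.


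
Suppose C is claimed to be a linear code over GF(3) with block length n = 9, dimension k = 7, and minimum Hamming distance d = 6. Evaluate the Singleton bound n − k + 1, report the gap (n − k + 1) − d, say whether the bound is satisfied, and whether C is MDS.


Singleton RHS = n − k + 1 = 3, slack = -3, bound violated (no such code; not MDS).

Singleton bound: d ≤ n − k + 1.
Here n = 9, k = 7, so n − k + 1 = 3.
Given d = 6, check d ≤ 3: NO.
Slack = (n − k + 1) − d = -3.
The slack is negative: d = 6 exceeds n − k + 1 = 3 by 3, so the Singleton bound is violated and no linear [9, 7, 6]_3 code can exist. In particular it is not MDS (MDS requires d = n − k + 1 exactly).
Description: the claimed parameters are [9, 7, 6]_3; such a code would be impossible (violates the Singleton bound).


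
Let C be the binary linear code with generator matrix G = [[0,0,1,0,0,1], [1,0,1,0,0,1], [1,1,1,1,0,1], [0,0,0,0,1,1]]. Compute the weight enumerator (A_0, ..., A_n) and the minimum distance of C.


Weight distribution: A_0 = 1, A_1 = 1, A_2 = 4, A_3 = 4, A_4 = 3, A_5 = 3. Minimum distance d = 1.

Enumerate all 2^4 = 16 messages m ∈ F_2^4.
For each, compute codeword c = mG in F_2^6, then tally its weight.
  m = 0000 → c = 000000, weight = 0.
  m = 1000 → c = 001001, weight = 2.
  m = 0100 → c = 101001, weight = 3.
  m = 1100 → c = 100000, weight = 1.
  m = 0010 → c = 111101, weight = 5.
  m = 1010 → c = 110100, weight = 3.
  m = 0110 → c = 010100, weight = 2.
  m = 1110 → c = 011101, weight = 4.
  m = 0001 → c = 000011, weight = 2.
  m = 1001 → c = 001010, weight = 2.
  m = 0101 → c = 101010, weight = 3.
  m = 1101 → c = 100011, weight = 3.
  m = 0011 → c = 111110, weight = 5.
  m = 1011 → c = 110111, weight = 5.
  m = 0111 → c = 010111, weight = 4.
  m = 1111 → c = 011110, weight = 4.
Tally weights:
  weight 0: 1 codewords.
  weight 1: 1 codewords.
  weight 2: 4 codewords.
  weight 3: 4 codewords.
  weight 4: 3 codewords.
  weight 5: 3 codewords.
Minimum distance d = smallest w > 0 with A_w > 0 = 1.
Sanity: Σ A_w = 16 = 2^4 = 16 ✓.


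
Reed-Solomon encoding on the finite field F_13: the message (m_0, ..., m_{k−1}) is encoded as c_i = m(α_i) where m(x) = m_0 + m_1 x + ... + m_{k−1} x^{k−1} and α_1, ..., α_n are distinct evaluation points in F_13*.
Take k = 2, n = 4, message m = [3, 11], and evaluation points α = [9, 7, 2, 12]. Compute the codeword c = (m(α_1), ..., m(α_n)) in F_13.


c = [11, 2, 12, 5]

Message polynomial: m(x) = 3 + 11·x (mod 13).
For each evaluation point α_i, compute m(α_i) mod 13:
  α_1 = 9: Horner steps 11 → 11, so m(9) = 11.
  α_2 = 7: Horner steps 11 → 2, so m(7) = 2.
  α_3 = 2: Horner steps 11 → 12, so m(2) = 12.
  α_4 = 12: Horner steps 11 → 5, so m(12) = 5.
Codeword c = [11, 2, 12, 5] ∈ F_13^4.


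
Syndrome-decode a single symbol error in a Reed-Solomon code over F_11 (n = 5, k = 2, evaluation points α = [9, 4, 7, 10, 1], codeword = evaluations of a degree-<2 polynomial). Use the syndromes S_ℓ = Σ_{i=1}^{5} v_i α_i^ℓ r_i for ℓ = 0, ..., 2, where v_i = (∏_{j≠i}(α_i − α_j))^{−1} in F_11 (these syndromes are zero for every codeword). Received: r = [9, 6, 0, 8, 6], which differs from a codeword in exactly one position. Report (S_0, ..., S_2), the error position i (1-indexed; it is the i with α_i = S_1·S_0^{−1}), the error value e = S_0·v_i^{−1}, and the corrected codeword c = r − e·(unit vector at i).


S = (5, 9, 3), error at position 2, error magnitude e = 3, c = [9, 3, 0, 8, 6].

Step 1: column multipliers v_i = (∏_{j≠i}(α_i − α_j))^{−1} mod 11.
  i = 1 (α = 9): (9−4)(9−7)(9−10)(9−1) = 5·2·(−1)·8 = −80 ≡ 8, so v_1 = 8^{−1} = 7 (mod 11).
  i = 2 (α = 4): (4−9)(4−7)(4−10)(4−1) = (−5)·(−3)·(−6)·3 = −270 ≡ 5, so v_2 = 5^{−1} = 9 (mod 11).
  i = 3 (α = 7): (7−9)(7−4)(7−10)(7−1) = (−2)·3·(−3)·6 = 108 ≡ 9, so v_3 = 9^{−1} = 5 (mod 11).
  i = 4 (α = 10): (10−9)(10−4)(10−7)(10−1) = 1·6·3·9 = 162 ≡ 8, so v_4 = 8^{−1} = 7 (mod 11).
  i = 5 (α = 1): (1−9)(1−4)(1−7)(1−10) = (−8)·(−3)·(−6)·(−9) = 1296 ≡ 9, so v_5 = 9^{−1} = 5 (mod 11).
  v = [7, 9, 5, 7, 5].
Step 2: syndromes of r = [9, 6, 0, 8, 6] (all sums mod 11).
  S_0 = Σ v_i r_i = 7·9 + 9·6 + 5·0 + 7·8 + 5·6 = 203 ≡ 5.
  S_1 = Σ v_i α_i r_i = 7·9·9 + 9·4·6 + 5·7·0 + 7·10·8 + 5·1·6 = 1373 ≡ 9.
  α_i^2 mod 11 = [4, 5, 5, 1, 1].
  S_2 = Σ v_i α_i^2 r_i = 7·4·9 + 9·5·6 + 5·5·0 + 7·1·8 + 5·1·6 = 608 ≡ 3.
  S = (5, 9, 3) ≠ 0, so r is not a codeword (an error is present).
Step 3: locate the error. For a single error e at position i, S_ℓ = v_i·e·α_i^ℓ, so α_err = S_1/S_0.
  S_0^{−1} = 5^{−1} = 9 (mod 11), so α_err = 9·9 = 81 ≡ 4 = α_2. Error position i = 2.
  Consistency check: S_2/S_1 = 3·5 = 15 ≡ 4 = α_err ✓ (single-error assumption holds).
Step 4: error magnitude e = S_0/v_2 = S_0·∏_{j≠2}(α_2 − α_j) = 5·5 = 25 ≡ 3 (mod 11).
Step 5: correct position 2: c_2 = r_2 − e = 6 − 3 ≡ 3 (mod 11). Hence c = [9, 3, 0, 8, 6].
  Check: interpolating c through the α_i gives m(x) = 7 + 10·x (degree < 2) with m(α_i) = c_i for every i, so c is indeed a codeword.


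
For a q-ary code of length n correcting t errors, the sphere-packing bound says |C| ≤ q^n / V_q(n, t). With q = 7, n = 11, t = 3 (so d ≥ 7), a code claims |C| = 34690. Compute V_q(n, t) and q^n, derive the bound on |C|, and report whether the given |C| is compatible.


V_q(n, t) = 37687, q^n = 1977326743, Hamming bound = 52467, |C| = 34690 ≤ bound (satisfied).

Step 1: Compute V_q(n, t) = Σ_{j=0}^3 C(n, j) (q−1)^j.
  j = 0: C(11,0)·(6)^0 = 1·1 = 1.
  j = 1: C(11,1)·(6)^1 = 11·6 = 66.
  j = 2: C(11,2)·(6)^2 = 55·36 = 1980.
  j = 3: C(11,3)·(6)^3 = 165·216 = 35640.
  V_q(n, t) = 1 + 66 + 1980 + 35640 = 37687.
Step 2: q^n = 7^11 = 1977326743.
Step 3: Hamming bound ⌊q^n / V_q(n,t)⌋ = ⌊1977326743/37687⌋ = 52467.
Step 4: Compare |C| = 34690 to 52467: satisfied.
The claimed |C| lies below the Hamming bound.


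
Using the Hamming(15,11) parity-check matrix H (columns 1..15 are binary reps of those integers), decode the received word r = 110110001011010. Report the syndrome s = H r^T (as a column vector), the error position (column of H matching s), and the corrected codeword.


s = (0, 0, 1, 0)^T, error position = 2, corrected codeword c = 100110001011010

Compute s = H r^T mod 2 one row at a time:
  s_1 = 0 + 1 + 0 + 1 + 1 + 0 + 1 + 0 = 4 ≡ 0 (mod 2).
  s_2 = 1 + 1 + 0 + 0 + 1 + 0 + 1 + 0 = 4 ≡ 0 (mod 2).
  s_3 = 1 + 0 + 0 + 0 + 0 + 1 + 1 + 0 = 3 ≡ 1 (mod 2).
  s_4 = 1 + 0 + 1 + 0 + 1 + 1 + 0 + 0 = 4 ≡ 0 (mod 2).
s = (0, 0, 1, 0)^T — this equals column 2 of H (binary 0010), so error is at position 2.
Correct: flip bit 2 of r = 110110001011010 to get c = 100110001011010.


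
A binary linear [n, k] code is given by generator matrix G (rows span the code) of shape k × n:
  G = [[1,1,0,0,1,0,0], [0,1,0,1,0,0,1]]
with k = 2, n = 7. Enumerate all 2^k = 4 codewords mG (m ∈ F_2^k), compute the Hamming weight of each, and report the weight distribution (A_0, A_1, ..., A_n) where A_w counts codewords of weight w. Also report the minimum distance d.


Weight distribution: A_0 = 1, A_3 = 2, A_4 = 1. Minimum distance d = 3.

Enumerate all 2^2 = 4 messages m ∈ F_2^2.
For each, compute codeword c = mG in F_2^7, then tally its weight.
  m = 00 → c = 0000000, weight = 0.
  m = 10 → c = 1100100, weight = 3.
  m = 01 → c = 0101001, weight = 3.
  m = 11 → c = 1001101, weight = 4.
Tally weights:
  weight 0: 1 codewords.
  weight 3: 2 codewords.
  weight 4: 1 codewords.
Minimum distance d = smallest w > 0 with A_w > 0 = 3.
Sanity: Σ A_w = 4 = 2^2 = 4 ✓.


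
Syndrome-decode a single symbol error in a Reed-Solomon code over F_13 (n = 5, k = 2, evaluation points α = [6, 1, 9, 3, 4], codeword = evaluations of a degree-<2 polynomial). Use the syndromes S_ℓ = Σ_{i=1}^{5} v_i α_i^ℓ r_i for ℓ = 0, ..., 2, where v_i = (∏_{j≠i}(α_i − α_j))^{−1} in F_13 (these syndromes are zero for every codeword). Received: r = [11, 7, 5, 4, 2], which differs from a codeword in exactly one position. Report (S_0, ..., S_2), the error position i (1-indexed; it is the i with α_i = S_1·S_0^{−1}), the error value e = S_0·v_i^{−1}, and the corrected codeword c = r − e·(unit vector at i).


S = (2, 2, 2), error at position 2, error magnitude e = 12, c = [11, 8, 5, 4, 2].

Step 1: column multipliers v_i = (∏_{j≠i}(α_i − α_j))^{−1} mod 13.
  i = 1 (α = 6): (6−1)(6−9)(6−3)(6−4) = 5·(−3)·3·2 = −90 ≡ 1, so v_1 = 1^{−1} = 1 (mod 13).
  i = 2 (α = 1): (1−6)(1−9)(1−3)(1−4) = (−5)·(−8)·(−2)·(−3) = 240 ≡ 6, so v_2 = 6^{−1} = 11 (mod 13).
  i = 3 (α = 9): (9−6)(9−1)(9−3)(9−4) = 3·8·6·5 = 720 ≡ 5, so v_3 = 5^{−1} = 8 (mod 13).
  i = 4 (α = 3): (3−6)(3−1)(3−9)(3−4) = (−3)·2·(−6)·(−1) = −36 ≡ 3, so v_4 = 3^{−1} = 9 (mod 13).
  i = 5 (α = 4): (4−6)(4−1)(4−9)(4−3) = (−2)·3·(−5)·1 = 30 ≡ 4, so v_5 = 4^{−1} = 10 (mod 13).
  v = [1, 11, 8, 9, 10].
Step 2: syndromes of r = [11, 7, 5, 4, 2] (all sums mod 13).
  S_0 = Σ v_i r_i = 1·11 + 11·7 + 8·5 + 9·4 + 10·2 = 184 ≡ 2.
  S_1 = Σ v_i α_i r_i = 1·6·11 + 11·1·7 + 8·9·5 + 9·3·4 + 10·4·2 = 691 ≡ 2.
  α_i^2 mod 13 = [10, 1, 3, 9, 3].
  S_2 = Σ v_i α_i^2 r_i = 1·10·11 + 11·1·7 + 8·3·5 + 9·9·4 + 10·3·2 = 691 ≡ 2.
  S = (2, 2, 2) ≠ 0, so r is not a codeword (an error is present).
Step 3: locate the error. For a single error e at position i, S_ℓ = v_i·e·α_i^ℓ, so α_err = S_1/S_0.
  S_0^{−1} = 2^{−1} = 7 (mod 13), so α_err = 2·7 = 14 ≡ 1 = α_2. Error position i = 2.
  Consistency check: S_2/S_1 = 2·7 = 14 ≡ 1 = α_err ✓ (single-error assumption holds).
Step 4: error magnitude e = S_0/v_2 = S_0·∏_{j≠2}(α_2 − α_j) = 2·6 = 12 ≡ 12 (mod 13).
Step 5: correct position 2: c_2 = r_2 − e = 7 − 12 ≡ 8 (mod 13). Hence c = [11, 8, 5, 4, 2].
  Check: interpolating c through the α_i gives m(x) = 10 + 11·x (degree < 2) with m(α_i) = c_i for every i, so c is indeed a codeword.


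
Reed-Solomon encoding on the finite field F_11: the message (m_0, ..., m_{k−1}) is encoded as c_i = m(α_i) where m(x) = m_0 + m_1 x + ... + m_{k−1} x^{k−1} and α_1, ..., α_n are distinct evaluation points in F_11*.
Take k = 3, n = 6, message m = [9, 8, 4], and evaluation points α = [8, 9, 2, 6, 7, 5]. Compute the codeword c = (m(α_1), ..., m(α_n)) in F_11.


c = [10, 9, 8, 3, 8, 6]

Message polynomial: m(x) = 9 + 8·x + 4·x^2 (mod 11).
For each evaluation point α_i, compute m(α_i) mod 11:
  α_1 = 8: Horner steps 4 → 7 → 10, so m(8) = 10.
  α_2 = 9: Horner steps 4 → 0 → 9, so m(9) = 9.
  α_3 = 2: Horner steps 4 → 5 → 8, so m(2) = 8.
  α_4 = 6: Horner steps 4 → 10 → 3, so m(6) = 3.
  α_5 = 7: Horner steps 4 → 3 → 8, so m(7) = 8.
  α_6 = 5: Horner steps 4 → 6 → 6, so m(5) = 6.
Codeword c = [10, 9, 8, 3, 8, 6] ∈ F_11^6.


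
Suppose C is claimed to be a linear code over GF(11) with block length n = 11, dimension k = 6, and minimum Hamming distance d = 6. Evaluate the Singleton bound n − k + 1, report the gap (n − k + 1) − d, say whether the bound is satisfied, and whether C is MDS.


Singleton RHS = n − k + 1 = 6, slack = 0, bound satisfied, MDS.

Singleton bound: d ≤ n − k + 1.
Here n = 11, k = 6, so n − k + 1 = 6.
Given d = 6, check d ≤ 6: YES.
Slack = (n − k + 1) − d = 0.
The code is MDS (slack = 0).
Description: the claimed parameters are [11, 6, 6]_11; such a code would be MDS (meets Singleton bound).


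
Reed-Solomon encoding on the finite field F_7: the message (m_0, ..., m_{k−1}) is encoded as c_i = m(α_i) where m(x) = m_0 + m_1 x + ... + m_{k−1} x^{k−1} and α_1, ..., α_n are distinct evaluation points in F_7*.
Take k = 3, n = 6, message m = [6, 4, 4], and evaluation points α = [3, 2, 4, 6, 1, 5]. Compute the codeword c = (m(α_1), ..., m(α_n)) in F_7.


c = [5, 2, 2, 6, 0, 0]

Message polynomial: m(x) = 6 + 4·x + 4·x^2 (mod 7).
For each evaluation point α_i, compute m(α_i) mod 7:
  α_1 = 3: Horner steps 4 → 2 → 5, so m(3) = 5.
  α_2 = 2: Horner steps 4 → 5 → 2, so m(2) = 2.
  α_3 = 4: Horner steps 4 → 6 → 2, so m(4) = 2.
  α_4 = 6: Horner steps 4 → 0 → 6, so m(6) = 6.
  α_5 = 1: Horner steps 4 → 1 → 0, so m(1) = 0.
  α_6 = 5: Horner steps 4 → 3 → 0, so m(5) = 0.
Codeword c = [5, 2, 2, 6, 0, 0] ∈ F_7^6.
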